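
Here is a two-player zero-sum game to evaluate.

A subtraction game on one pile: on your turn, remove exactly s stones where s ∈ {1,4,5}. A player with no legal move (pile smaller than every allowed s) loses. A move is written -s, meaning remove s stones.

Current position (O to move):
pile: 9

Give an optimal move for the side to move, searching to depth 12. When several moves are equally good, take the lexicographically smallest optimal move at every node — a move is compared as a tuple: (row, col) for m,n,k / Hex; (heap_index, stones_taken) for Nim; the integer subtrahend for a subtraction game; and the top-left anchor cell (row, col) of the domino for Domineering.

ply 1, O at 9 | -1=+1→8*; -4=-1→5; -5=-1→4
ply 2, X at 8 | -1=-1→7*; -4=-1→4; -5=-1→3
ply 3, O at 7 | -1=-1→6; -4=-1→3; -5=+1→2*
ply 4, X at 2 | -1=-1→1*
ply 5, O at 1 | -1=+1→0*
ply 6: 0 is terminal -1 (X); from 9 depth 12

O's best at [9]: -1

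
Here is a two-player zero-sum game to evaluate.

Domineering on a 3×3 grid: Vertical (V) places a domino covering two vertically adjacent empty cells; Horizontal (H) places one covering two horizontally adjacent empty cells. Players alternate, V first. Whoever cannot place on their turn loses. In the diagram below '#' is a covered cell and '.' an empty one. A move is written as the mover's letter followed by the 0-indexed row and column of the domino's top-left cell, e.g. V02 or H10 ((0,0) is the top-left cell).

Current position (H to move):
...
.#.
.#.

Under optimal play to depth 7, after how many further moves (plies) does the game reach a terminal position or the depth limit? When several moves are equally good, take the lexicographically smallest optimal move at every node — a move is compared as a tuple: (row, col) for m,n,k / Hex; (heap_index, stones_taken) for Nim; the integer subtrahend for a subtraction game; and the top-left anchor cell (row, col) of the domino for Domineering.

PV length from [.../.#./.#.]: 2 plies

ply 1, H at .../.#./.#. | H00=-1→##./.#./.#.*; H01=-1→.##/.#./.#.
ply 2, V at ##./.#./.#. | V02=+1→###/.##/.#.*; V10=+1→##./##./##.; V12=+1→##./.##/.##
ply 3: ###/.##/.#. is terminal -1 (H); from .../.#./.#. depth 7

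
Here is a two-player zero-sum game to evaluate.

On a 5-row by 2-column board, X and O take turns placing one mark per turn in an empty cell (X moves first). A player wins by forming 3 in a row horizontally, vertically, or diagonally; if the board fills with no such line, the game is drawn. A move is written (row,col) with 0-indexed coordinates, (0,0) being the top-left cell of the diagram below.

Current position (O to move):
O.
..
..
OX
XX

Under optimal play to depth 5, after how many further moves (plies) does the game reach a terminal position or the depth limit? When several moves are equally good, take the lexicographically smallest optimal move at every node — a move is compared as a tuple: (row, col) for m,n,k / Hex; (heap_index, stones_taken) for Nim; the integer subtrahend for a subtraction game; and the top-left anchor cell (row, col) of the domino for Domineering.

PV length from [O./../../OX/XX]: 5 plies

ply 1, O at O./../../OX/XX | (0,1)=-1→OO/../../OX/XX; (1,0)=-1→O./O./../OX/XX; (1,1)=-1→O./.O/../OX/XX; (2,0)=-1→O./../O./OX/XX; (2,1)=+0→O./../.O/OX/XX*
ply 2, X at O./../.O/OX/XX | (0,1)=+0→OX/../.O/OX/XX*; (1,0)=+0→O./X./.O/OX/XX; (1,1)=+0→O./.X/.O/OX/XX; (2,0)=+0→O./../XO/OX/XX
ply 3, O at OX/../.O/OX/XX | (1,0)=+0→OX/O./.O/OX/XX*; (1,1)=+0→OX/.O/.O/OX/XX; (2,0)=+0→OX/../OO/OX/XX
ply 4, X at OX/O./.O/OX/XX | (1,1)=-1→OX/OX/.O/OX/XX; (2,0)=+0→OX/O./XO/OX/XX*
ply 5, O at OX/O./XO/OX/XX | (1,1)=+0→OX/OO/XO/OX/XX*
ply 6: OX/OO/XO/OX/XX is terminal +0 (X); from O./../../OX/XX depth 5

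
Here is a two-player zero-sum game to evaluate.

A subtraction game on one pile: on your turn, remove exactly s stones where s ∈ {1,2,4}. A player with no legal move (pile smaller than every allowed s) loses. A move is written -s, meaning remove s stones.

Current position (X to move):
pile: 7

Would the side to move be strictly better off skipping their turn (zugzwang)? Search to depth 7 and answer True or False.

zugzwang(7, X) = False

ply 1, X at 7 | -1=+1→6*; -2=-1→5; -4=+1→3
ply 2, O at 6 | -1=-1→5*; -2=-1→4; -4=-1→2
ply 3, X at 5 | -1=-1→4; -2=+1→3*; -4=-1→1
ply 4, O at 3 | -1=-1→2*; -2=-1→1
ply 5, X at 2 | -1=-1→1; -2=+1→0*
ply 6: 0 is terminal -1 (O); from 7 depth 7
suppose X passes — search the same position with O to move:
pass> ply 1, O at 7 | -1=+1→6*; -2=-1→5; -4=+1→3
pass> ply 2, X at 6 | -1=-1→5*; -2=-1→4; -4=-1→2
pass> ply 3, O at 5 | -1=-1→4; -2=+1→3*; -4=-1→1
pass> ply 4, X at 3 | -1=-1→2*; -2=-1→1
pass> ply 5, O at 2 | -1=-1→1; -2=+1→0*
pass> ply 6: 0 is terminal -1 (X); from 7 depth 7
for X: play +1, pass -1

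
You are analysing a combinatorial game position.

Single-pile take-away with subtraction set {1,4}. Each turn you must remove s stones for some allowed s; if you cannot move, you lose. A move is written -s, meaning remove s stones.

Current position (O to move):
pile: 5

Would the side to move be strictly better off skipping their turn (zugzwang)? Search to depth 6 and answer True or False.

ply 1, O at 5 | -1=-1→4*; -4=-1→1
ply 2, X at 4 | -1=-1→3; -4=+1→0*
ply 3: 0 is terminal -1 (O); from 5 depth 6
if O skipped the turn, X would face:
~ ply 1, X at 5 | -1=-1→4*; -4=-1→1
~ ply 2, O at 4 | -1=-1→3; -4=+1→0*
~ ply 3: 0 is terminal -1 (X); from 5 depth 6
compare (O): move=-1 vs pass=+1

zugzwang(5, O) = True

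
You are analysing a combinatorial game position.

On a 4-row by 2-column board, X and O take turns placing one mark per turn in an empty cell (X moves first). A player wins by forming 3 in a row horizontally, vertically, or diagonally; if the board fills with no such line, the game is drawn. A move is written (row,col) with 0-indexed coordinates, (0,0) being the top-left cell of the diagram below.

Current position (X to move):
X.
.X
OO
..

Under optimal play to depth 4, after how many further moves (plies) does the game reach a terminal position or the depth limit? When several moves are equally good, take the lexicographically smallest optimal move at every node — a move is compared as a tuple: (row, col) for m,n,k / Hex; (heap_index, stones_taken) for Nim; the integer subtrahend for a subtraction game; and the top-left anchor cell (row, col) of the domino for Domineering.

PV length from [X./.X/OO/..]: 4 plies

ply 1, X at X./.X/OO/.. | (0,1)=+0→XX/.X/OO/..*; (1,0)=+0→X./XX/OO/..; (3,0)=+0→X./.X/OO/X.; (3,1)=+0→X./.X/OO/.X
ply 2, O at XX/.X/OO/.. | (1,0)=+0→XX/OX/OO/..*; (3,0)=+0→XX/.X/OO/O.; (3,1)=+0→XX/.X/OO/.O
ply 3, X at XX/OX/OO/.. | (3,0)=+0→XX/OX/OO/X.*; (3,1)=-1→XX/OX/OO/.X
ply 4, O at XX/OX/OO/X. | (3,1)=+0→XX/OX/OO/XO*
ply 5: XX/OX/OO/XO is terminal +0 (X); from X./.X/OO/.. depth 4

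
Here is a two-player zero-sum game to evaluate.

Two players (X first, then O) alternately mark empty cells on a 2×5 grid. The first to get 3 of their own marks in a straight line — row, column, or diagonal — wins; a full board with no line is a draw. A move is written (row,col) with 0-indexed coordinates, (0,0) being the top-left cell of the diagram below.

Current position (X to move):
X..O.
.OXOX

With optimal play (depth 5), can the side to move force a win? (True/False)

X winning at [X..O./.OXOX]: False

p1 X@[X..O./.OXOX]: (0,1)[XX.O./.OXOX]+0* (0,2)[X.XO./.OXOX]+0 (0,4)[X..OX/.OXOX]+0 (1,0)[X..O./XOXOX]-1
p2 O@[XX.O./.OXOX]: (0,2)[XXOO./.OXOX]+0* (0,4)[XX.OO/.OXOX]-1 (1,0)[XX.O./OOXOX]-1
p3 X@[XXOO./.OXOX]: (0,4)[XXOOX/.OXOX]+0* (1,0)[XXOO./XOXOX]-1
p4 O@[XXOOX/.OXOX]: (1,0)[XXOOX/OOXOX]+0*
p5 X@[XXOOX/OOXOX] terminal +0; root [X..O./.OXOX] d5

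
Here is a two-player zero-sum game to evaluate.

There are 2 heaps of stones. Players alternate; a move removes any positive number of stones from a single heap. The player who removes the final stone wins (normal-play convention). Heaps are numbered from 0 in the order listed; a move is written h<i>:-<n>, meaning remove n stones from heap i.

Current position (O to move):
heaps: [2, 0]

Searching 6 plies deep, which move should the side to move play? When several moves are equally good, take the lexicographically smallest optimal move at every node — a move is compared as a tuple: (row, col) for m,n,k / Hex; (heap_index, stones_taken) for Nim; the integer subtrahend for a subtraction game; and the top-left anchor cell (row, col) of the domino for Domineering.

O's best at [(2,0)]: h0:-2

[(2,0)] O move#1: h0:-1:-1/(1,0), h0:-2:+1/(0,0)*
[(0,0)] end (terminal -1, X#2); searched (2,0) to 6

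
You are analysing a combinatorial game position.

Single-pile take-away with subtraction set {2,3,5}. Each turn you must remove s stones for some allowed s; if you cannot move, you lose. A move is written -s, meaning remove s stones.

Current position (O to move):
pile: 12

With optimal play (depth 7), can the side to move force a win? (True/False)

p1 O@[12]: -2[10]-1 -3[9]-1 -5[7]+1*
p2 X@[7]: -2[5]-1* -3[4]-1 -5[2]-1
p3 O@[5]: -2[3]-1 -3[2]-1 -5[0]+1*
p4 X@[0] terminal -1; root [12] d7

O winning at [12]: True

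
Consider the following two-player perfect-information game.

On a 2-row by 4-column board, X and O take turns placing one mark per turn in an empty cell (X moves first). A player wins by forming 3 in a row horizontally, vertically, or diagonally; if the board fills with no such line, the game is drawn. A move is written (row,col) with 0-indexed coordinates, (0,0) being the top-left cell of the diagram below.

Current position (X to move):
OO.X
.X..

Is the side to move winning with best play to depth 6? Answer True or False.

ply 1, X at OO.X/.X.. | (0,2)=+0→OOXX/.X..*; (1,0)=-1→OO.X/XX..; (1,2)=-1→OO.X/.XX.; (1,3)=-1→OO.X/.X.X
ply 2, O at OOXX/.X.. | (1,0)=+0→OOXX/OX..*; (1,2)=+0→OOXX/.XO.; (1,3)=+0→OOXX/.X.O
ply 3, X at OOXX/OX.. | (1,2)=+0→OOXX/OXX.*; (1,3)=+0→OOXX/OX.X
ply 4, O at OOXX/OXX. | (1,3)=+0→OOXX/OXXO*
ply 5: OOXX/OXXO is terminal +0 (X); from OO.X/.X.. depth 6

X winning at [OO.X/.X..]: False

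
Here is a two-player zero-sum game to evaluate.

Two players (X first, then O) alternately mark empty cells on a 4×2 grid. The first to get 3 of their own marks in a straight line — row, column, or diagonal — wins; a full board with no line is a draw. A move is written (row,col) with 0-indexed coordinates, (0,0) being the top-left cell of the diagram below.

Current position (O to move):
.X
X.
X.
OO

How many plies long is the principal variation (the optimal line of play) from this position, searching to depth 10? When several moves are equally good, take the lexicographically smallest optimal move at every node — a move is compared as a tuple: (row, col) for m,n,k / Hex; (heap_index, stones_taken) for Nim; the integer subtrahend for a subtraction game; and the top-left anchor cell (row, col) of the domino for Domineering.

p1 O@[.X/X./X./OO]: (0,0)[OX/X./X./OO]+0* (1,1)[.X/XO/X./OO]-1 (2,1)[.X/X./XO/OO]-1
p2 X@[OX/X./X./OO]: (1,1)[OX/XX/X./OO]+0* (2,1)[OX/X./XX/OO]+0
p3 O@[OX/XX/X./OO]: (2,1)[OX/XX/XO/OO]+0*
p4 X@[OX/XX/XO/OO] terminal +0; root [.X/X./X./OO] d10

PV length from [.X/X./X./OO]: 3 plies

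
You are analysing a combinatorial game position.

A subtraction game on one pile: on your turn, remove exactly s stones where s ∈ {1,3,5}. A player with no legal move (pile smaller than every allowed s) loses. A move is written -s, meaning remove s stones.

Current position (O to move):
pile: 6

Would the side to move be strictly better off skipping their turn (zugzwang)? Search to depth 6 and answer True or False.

ply 1, O at 6 | -1=-1→5*; -3=-1→3; -5=-1→1
ply 2, X at 5 | -1=+1→4*; -3=+1→2; -5=+1→0
ply 3, O at 4 | -1=-1→3*; -3=-1→1
ply 4, X at 3 | -1=+1→2*; -3=+1→0
ply 5, O at 2 | -1=-1→1*
ply 6, X at 1 | -1=+1→0*
ply 7: 0 is terminal -1 (O); from 6 depth 6
if O skipped the turn, X would face:
~ ply 1, X at 6 | -1=-1→5*; -3=-1→3; -5=-1→1
~ ply 2, O at 5 | -1=+1→4*; -3=+1→2; -5=+1→0
~ ply 3, X at 4 | -1=-1→3*; -3=-1→1
~ ply 4, O at 3 | -1=+1→2*; -3=+1→0
~ ply 5, X at 2 | -1=-1→1*
~ ply 6, O at 1 | -1=+1→0*
~ ply 7: 0 is terminal -1 (X); from 6 depth 6
compare (O): move=-1 vs pass=+1

zugzwang(6, O) = True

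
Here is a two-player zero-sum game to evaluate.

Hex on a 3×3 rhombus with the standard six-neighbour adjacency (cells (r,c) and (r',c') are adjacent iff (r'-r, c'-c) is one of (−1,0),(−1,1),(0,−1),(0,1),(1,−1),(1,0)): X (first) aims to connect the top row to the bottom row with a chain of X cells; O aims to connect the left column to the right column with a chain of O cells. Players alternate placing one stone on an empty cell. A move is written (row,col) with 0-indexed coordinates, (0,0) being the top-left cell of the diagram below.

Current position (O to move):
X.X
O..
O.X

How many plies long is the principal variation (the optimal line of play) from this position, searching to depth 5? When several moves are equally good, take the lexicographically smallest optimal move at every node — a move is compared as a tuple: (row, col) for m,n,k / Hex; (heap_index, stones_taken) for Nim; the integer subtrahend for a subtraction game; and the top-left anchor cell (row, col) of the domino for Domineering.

PV length from [X.X/O../O.X]: 3 plies

p1 O@[X.X/O../O.X]: (0,1)[XOX/O../O.X]-1 (1,1)[X.X/OO./O.X]-1 (1,2)[X.X/O.O/O.X]+1* (2,1)[X.X/O../OOX]-1
p2 X@[X.X/O.O/O.X]: (0,1)[XXX/O.O/O.X]-1* (1,1)[X.X/OXO/O.X]-1 (2,1)[X.X/O.O/OXX]-1
p3 O@[XXX/O.O/O.X]: (1,1)[XXX/OOO/O.X]+1* (2,1)[XXX/O.O/OOX]+1
p4 X@[XXX/OOO/O.X] terminal -1; root [X.X/O../O.X] d5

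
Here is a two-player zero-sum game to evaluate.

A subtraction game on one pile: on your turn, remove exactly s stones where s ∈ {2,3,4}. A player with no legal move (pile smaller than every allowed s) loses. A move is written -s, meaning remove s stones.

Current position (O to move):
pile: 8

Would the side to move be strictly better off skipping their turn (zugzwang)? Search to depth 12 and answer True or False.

[8] O move#1: -2:+1/6*, -3:-1/5, -4:-1/4
[6] X move#2: -2:-1/4*, -3:-1/3, -4:-1/2
[4] O move#3: -2:-1/2, -3:+1/1*, -4:+1/0
[1] end (terminal -1, X#4); searched 8 to 12
if O skipped the turn, X would face:
~ [8] X move#1: -2:+1/6*, -3:-1/5, -4:-1/4
~ [6] O move#2: -2:-1/4*, -3:-1/3, -4:-1/2
~ [4] X move#3: -2:-1/2, -3:+1/1*, -4:+1/0
~ [1] end (terminal -1, O#4); searched 8 to 12
compare (O): move=+1 vs pass=-1

zugzwang(8, O) = False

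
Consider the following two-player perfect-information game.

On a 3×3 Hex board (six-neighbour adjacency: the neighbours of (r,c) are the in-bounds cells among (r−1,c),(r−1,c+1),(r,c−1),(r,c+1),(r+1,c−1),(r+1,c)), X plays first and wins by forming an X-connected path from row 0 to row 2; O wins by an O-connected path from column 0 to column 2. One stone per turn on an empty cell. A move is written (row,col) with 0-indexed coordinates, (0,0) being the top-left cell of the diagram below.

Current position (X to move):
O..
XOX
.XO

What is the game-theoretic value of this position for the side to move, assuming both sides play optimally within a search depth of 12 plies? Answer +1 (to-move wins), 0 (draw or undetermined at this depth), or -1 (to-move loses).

value(O../XOX/.XO, X) = +1

p1 X@[O../XOX/.XO]: (0,1)[OX./XOX/.XO]+1* (0,2)[O.X/XOX/.XO]+1 (2,0)[O../XOX/XXO]+1
p2 O@[OX./XOX/.XO]: (0,2)[OXO/XOX/.XO]-1* (2,0)[OX./XOX/OXO]-1
p3 X@[OXO/XOX/.XO]: (2,0)[OXO/XOX/XXO]+1*
p4 O@[OXO/XOX/XXO] terminal -1; root [O../XOX/.XO] d12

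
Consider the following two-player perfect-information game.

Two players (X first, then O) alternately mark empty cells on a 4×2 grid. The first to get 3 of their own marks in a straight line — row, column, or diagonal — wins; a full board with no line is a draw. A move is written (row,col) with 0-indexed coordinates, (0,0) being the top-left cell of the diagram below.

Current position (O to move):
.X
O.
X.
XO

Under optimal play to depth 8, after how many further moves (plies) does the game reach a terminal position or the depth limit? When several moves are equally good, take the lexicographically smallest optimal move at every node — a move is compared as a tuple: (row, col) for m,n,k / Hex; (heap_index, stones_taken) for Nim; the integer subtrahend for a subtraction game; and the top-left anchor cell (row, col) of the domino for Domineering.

p1 O@[.X/O./X./XO]: (0,0)[OX/O./X./XO]+0* (1,1)[.X/OO/X./XO]+0 (2,1)[.X/O./XO/XO]+0
p2 X@[OX/O./X./XO]: (1,1)[OX/OX/X./XO]+0* (2,1)[OX/O./XX/XO]+0
p3 O@[OX/OX/X./XO]: (2,1)[OX/OX/XO/XO]+0*
p4 X@[OX/OX/XO/XO] terminal +0; root [.X/O./X./XO] d8

PV length from [.X/O./X./XO]: 3 plies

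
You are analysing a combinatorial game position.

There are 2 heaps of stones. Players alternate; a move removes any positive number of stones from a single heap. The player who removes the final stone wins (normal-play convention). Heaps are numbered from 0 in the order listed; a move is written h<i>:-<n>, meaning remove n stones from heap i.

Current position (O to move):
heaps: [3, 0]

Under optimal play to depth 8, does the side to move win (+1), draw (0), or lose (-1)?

[(3,0)] O move#1: h0:-1:-1/(2,0), h0:-2:-1/(1,0), h0:-3:+1/(0,0)*
[(0,0)] end (terminal -1, X#2); searched (3,0) to 8

value((3,0), O) = +1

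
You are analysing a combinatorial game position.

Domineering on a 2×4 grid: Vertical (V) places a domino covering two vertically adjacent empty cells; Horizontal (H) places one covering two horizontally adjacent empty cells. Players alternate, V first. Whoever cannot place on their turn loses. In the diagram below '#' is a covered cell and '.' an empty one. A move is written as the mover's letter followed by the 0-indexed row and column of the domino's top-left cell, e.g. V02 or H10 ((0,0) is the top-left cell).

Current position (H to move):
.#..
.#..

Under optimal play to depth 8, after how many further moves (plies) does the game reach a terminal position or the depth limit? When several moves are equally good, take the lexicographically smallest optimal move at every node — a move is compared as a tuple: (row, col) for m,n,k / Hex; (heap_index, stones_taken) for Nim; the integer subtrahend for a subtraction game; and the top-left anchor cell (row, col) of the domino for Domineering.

PV length from [.#../.#..]: 3 plies

ply 1, H at .#../.#.. | H02=+1→.###/.#..*; H12=+1→.#../.###
ply 2, V at .###/.#.. | V00=-1→####/##..*
ply 3, H at ####/##.. | H12=+1→####/####*
ply 4: ####/#### is terminal -1 (V); from .#../.#.. depth 8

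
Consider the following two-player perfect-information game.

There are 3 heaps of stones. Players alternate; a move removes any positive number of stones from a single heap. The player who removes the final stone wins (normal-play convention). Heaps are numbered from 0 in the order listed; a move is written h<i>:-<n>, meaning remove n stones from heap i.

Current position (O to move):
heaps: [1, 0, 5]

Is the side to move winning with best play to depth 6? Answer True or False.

[(1,0,5)] O move#1: h0:-1:-1/(0,0,5), h2:-1:-1/(1,0,4), h2:-2:-1/(1,0,3), h2:-3:-1/(1,0,2), h2:-4:+1/(1,0,1)*, h2:-5:-1/(1,0,0)
[(1,0,1)] X move#2: h0:-1:-1/(0,0,1)*, h2:-1:-1/(1,0,0)
[(0,0,1)] O move#3: h2:-1:+1/(0,0,0)*
[(0,0,0)] end (terminal -1, X#4); searched (1,0,5) to 6

O winning at [(1,0,5)]: True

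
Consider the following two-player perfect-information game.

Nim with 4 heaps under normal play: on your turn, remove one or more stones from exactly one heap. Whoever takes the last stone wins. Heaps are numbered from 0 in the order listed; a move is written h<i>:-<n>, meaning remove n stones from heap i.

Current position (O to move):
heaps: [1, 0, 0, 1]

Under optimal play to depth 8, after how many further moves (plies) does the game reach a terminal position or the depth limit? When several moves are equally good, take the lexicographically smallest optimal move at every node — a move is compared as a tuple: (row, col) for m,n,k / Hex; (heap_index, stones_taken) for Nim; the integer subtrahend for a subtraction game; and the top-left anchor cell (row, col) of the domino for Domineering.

PV length from [(1,0,0,1)]: 2 plies

ply 1, O at (1,0,0,1) | h0:-1=-1→(0,0,0,1)*; h3:-1=-1→(1,0,0,0)
ply 2, X at (0,0,0,1) | h3:-1=+1→(0,0,0,0)*
ply 3: (0,0,0,0) is terminal -1 (O); from (1,0,0,1) depth 8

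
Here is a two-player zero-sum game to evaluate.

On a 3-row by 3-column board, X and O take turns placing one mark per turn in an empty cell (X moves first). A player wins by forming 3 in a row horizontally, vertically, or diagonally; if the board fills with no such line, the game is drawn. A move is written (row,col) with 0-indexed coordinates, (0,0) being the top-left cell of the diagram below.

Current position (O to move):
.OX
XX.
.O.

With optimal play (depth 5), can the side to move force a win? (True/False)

[.OX/XX./.O.] O move#1: (0,0):-1/OOX/XX./.O.*, (1,2):-1/.OX/XXO/.O., (2,0):-1/.OX/XX./OO., (2,2):-1/.OX/XX./.OO
[OOX/XX./.O.] X move#2: (1,2):+1/OOX/XXX/.O.*, (2,0):+1/OOX/XX./XO., (2,2):+1/OOX/XX./.OX
[OOX/XXX/.O.] end (terminal -1, O#3); searched .OX/XX./.O. to 5

O winning at [.OX/XX./.O.]: False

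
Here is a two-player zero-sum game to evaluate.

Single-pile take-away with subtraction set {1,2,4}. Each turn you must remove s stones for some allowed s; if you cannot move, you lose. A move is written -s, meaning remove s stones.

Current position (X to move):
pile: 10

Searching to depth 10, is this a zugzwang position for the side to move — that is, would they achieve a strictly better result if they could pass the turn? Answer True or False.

zugzwang(10, X) = False

p1 X@[10]: -1[9]+1* -2[8]-1 -4[6]+1
p2 O@[9]: -1[8]-1* -2[7]-1 -4[5]-1
p3 X@[8]: -1[7]-1 -2[6]+1* -4[4]-1
p4 O@[6]: -1[5]-1* -2[4]-1 -4[2]-1
p5 X@[5]: -1[4]-1 -2[3]+1* -4[1]-1
p6 O@[3]: -1[2]-1* -2[1]-1
p7 X@[2]: -1[1]-1 -2[0]+1*
p8 O@[0] terminal -1; root [10] d10
suppose X passes — search the same position with O to move:
pass> p1 O@[10]: -1[9]+1* -2[8]-1 -4[6]+1
pass> p2 X@[9]: -1[8]-1* -2[7]-1 -4[5]-1
pass> p3 O@[8]: -1[7]-1 -2[6]+1* -4[4]-1
pass> p4 X@[6]: -1[5]-1* -2[4]-1 -4[2]-1
pass> p5 O@[5]: -1[4]-1 -2[3]+1* -4[1]-1
pass> p6 X@[3]: -1[2]-1* -2[1]-1
pass> p7 O@[2]: -1[1]-1 -2[0]+1*
pass> p8 X@[0] terminal -1; root [10] d10
for X: play +1, pass -1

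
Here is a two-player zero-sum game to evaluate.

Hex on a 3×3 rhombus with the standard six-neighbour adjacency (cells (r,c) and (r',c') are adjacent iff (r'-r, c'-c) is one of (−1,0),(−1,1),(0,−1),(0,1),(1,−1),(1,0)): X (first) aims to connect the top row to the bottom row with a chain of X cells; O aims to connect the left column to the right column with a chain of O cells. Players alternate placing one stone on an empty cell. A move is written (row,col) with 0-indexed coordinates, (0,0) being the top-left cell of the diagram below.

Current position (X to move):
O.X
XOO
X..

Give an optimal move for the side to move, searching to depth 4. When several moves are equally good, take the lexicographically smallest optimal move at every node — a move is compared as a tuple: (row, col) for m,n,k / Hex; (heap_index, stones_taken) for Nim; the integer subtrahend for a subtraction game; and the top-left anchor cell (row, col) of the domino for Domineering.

X's best at [O.X/XOO/X..]: (0,1)

ply 1, X at O.X/XOO/X.. | (0,1)=+1→OXX/XOO/X..*; (2,1)=-1→O.X/XOO/XX.; (2,2)=-1→O.X/XOO/X.X
ply 2: OXX/XOO/X.. is terminal -1 (O); from O.X/XOO/X.. depth 4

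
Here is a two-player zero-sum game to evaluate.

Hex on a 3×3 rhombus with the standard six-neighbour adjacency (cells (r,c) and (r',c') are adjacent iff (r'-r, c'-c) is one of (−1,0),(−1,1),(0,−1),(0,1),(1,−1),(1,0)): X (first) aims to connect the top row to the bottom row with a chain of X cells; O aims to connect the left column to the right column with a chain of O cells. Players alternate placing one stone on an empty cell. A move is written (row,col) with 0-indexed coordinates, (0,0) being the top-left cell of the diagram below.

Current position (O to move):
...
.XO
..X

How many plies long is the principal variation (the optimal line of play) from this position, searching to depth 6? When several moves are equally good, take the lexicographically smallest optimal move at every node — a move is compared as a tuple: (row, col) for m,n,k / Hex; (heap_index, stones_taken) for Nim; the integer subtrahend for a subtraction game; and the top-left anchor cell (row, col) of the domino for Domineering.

PV length from [.../.XO/..X]: 6 plies

ply 1, O at .../.XO/..X | (0,0)=-1→O../.XO/..X*; (0,1)=-1→.O./.XO/..X; (0,2)=-1→..O/.XO/..X; (1,0)=-1→.../OXO/..X; (2,0)=-1→.../.XO/O.X; (2,1)=-1→.../.XO/.OX
ply 2, X at O../.XO/..X | (0,1)=+1→OX./.XO/..X*; (0,2)=+1→O.X/.XO/..X; (1,0)=+1→O../XXO/..X; (2,0)=+1→O../.XO/X.X; (2,1)=+1→O../.XO/.XX
ply 3, O at OX./.XO/..X | (0,2)=-1→OXO/.XO/..X*; (1,0)=-1→OX./OXO/..X; (2,0)=-1→OX./.XO/O.X; (2,1)=-1→OX./.XO/.OX
ply 4, X at OXO/.XO/..X | (1,0)=+1→OXO/XXO/..X*; (2,0)=+1→OXO/.XO/X.X; (2,1)=+1→OXO/.XO/.XX
ply 5, O at OXO/XXO/..X | (2,0)=-1→OXO/XXO/O.X*; (2,1)=-1→OXO/XXO/.OX
ply 6, X at OXO/XXO/O.X | (2,1)=+1→OXO/XXO/OXX*
ply 7: OXO/XXO/OXX is terminal -1 (O); from .../.XO/..X depth 6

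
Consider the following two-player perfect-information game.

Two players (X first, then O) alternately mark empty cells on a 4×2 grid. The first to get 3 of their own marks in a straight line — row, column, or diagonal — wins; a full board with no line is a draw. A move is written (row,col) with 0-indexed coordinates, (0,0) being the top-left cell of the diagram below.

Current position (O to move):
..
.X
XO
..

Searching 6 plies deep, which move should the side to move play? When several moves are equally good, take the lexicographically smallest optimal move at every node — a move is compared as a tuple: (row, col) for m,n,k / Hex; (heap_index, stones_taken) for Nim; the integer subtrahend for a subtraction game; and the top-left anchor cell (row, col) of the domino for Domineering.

p1 O@[../.X/XO/..]: (0,0)[O./.X/XO/..]+0* (0,1)[.O/.X/XO/..]-1 (1,0)[../OX/XO/..]+0 (3,0)[../.X/XO/O.]+0 (3,1)[../.X/XO/.O]-1
p2 X@[O./.X/XO/..]: (0,1)[OX/.X/XO/..]+0* (1,0)[O./XX/XO/..]+0 (3,0)[O./.X/XO/X.]+0 (3,1)[O./.X/XO/.X]+0
p3 O@[OX/.X/XO/..]: (1,0)[OX/OX/XO/..]+0* (3,0)[OX/.X/XO/O.]+0 (3,1)[OX/.X/XO/.O]+0
p4 X@[OX/OX/XO/..]: (3,0)[OX/OX/XO/X.]+0* (3,1)[OX/OX/XO/.X]+0
p5 O@[OX/OX/XO/X.]: (3,1)[OX/OX/XO/XO]+0*
p6 X@[OX/OX/XO/XO] terminal +0; root [../.X/XO/..] d6

O's best at [../.X/XO/..]: (0,0)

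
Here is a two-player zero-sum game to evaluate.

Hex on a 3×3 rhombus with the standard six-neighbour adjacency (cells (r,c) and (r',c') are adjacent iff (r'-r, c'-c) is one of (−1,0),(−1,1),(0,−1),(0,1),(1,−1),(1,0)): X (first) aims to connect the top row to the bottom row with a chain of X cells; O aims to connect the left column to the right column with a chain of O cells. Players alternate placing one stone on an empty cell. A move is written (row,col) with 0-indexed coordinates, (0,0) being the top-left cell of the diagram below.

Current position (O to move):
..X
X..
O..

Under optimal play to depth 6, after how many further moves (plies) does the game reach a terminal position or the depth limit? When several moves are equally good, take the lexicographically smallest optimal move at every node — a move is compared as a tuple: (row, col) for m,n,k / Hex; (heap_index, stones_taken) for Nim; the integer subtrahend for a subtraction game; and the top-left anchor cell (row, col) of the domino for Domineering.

[..X/X../O..] O move#1: (0,0):-1/O.X/X../O.., (0,1):-1/.OX/X../O.., (1,1):-1/..X/XO./O.., (1,2):+1/..X/X.O/O..*, (2,1):+1/..X/X../OO., (2,2):-1/..X/X../O.O
[..X/X.O/O..] X move#2: (0,0):-1/X.X/X.O/O..*, (0,1):-1/.XX/X.O/O.., (1,1):-1/..X/XXO/O.., (2,1):-1/..X/X.O/OX., (2,2):-1/..X/X.O/O.X
[X.X/X.O/O..] O move#3: (0,1):+1/XOX/X.O/O..*, (1,1):+1/X.X/XOO/O.., (2,1):+1/X.X/X.O/OO., (2,2):+1/X.X/X.O/O.O
[XOX/X.O/O..] X move#4: (1,1):-1/XOX/XXO/O..*, (2,1):-1/XOX/X.O/OX., (2,2):-1/XOX/X.O/O.X
[XOX/XXO/O..] O move#5: (2,1):+1/XOX/XXO/OO.*, (2,2):-1/XOX/XXO/O.O
[XOX/XXO/OO.] end (terminal -1, X#6); searched ..X/X../O.. to 6

PV length from [..X/X../O..]: 5 plies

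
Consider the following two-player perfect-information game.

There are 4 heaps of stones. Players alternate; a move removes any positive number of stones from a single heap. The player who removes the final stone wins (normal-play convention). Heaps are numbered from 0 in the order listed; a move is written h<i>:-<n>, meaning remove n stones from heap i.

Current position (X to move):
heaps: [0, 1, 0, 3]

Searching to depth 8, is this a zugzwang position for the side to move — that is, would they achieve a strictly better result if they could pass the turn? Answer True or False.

p1 X@[(0,1,0,3)]: h1:-1[(0,0,0,3)]-1 h3:-1[(0,1,0,2)]-1 h3:-2[(0,1,0,1)]+1* h3:-3[(0,1,0,0)]-1
p2 O@[(0,1,0,1)]: h1:-1[(0,0,0,1)]-1* h3:-1[(0,1,0,0)]-1
p3 X@[(0,0,0,1)]: h3:-1[(0,0,0,0)]+1*
p4 O@[(0,0,0,0)] terminal -1; root [(0,1,0,3)] d8
pass branch (O moves first from the same position):
  | p1 O@[(0,1,0,3)]: h1:-1[(0,0,0,3)]-1 h3:-1[(0,1,0,2)]-1 h3:-2[(0,1,0,1)]+1* h3:-3[(0,1,0,0)]-1
  | p2 X@[(0,1,0,1)]: h1:-1[(0,0,0,1)]-1* h3:-1[(0,1,0,0)]-1
  | p3 O@[(0,0,0,1)]: h3:-1[(0,0,0,0)]+1*
  | p4 X@[(0,0,0,0)] terminal -1; root [(0,1,0,3)] d8
X moving scores +1; X passing scores -1

zugzwang((0,1,0,3), X) = False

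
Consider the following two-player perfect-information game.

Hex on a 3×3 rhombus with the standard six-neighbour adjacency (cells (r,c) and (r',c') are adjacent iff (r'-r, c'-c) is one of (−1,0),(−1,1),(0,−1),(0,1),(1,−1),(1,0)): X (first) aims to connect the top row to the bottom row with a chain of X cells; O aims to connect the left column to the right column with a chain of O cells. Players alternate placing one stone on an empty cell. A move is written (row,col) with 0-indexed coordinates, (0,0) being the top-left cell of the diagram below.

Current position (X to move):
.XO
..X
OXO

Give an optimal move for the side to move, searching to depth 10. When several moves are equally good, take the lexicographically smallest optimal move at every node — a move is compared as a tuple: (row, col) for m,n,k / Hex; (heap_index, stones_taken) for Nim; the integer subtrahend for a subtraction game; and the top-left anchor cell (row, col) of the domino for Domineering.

X's best at [.XO/..X/OXO]: (1,1)

p1 X@[.XO/..X/OXO]: (0,0)[XXO/..X/OXO]-1 (1,0)[.XO/X.X/OXO]-1 (1,1)[.XO/.XX/OXO]+1*
p2 O@[.XO/.XX/OXO] terminal -1; root [.XO/..X/OXO] d10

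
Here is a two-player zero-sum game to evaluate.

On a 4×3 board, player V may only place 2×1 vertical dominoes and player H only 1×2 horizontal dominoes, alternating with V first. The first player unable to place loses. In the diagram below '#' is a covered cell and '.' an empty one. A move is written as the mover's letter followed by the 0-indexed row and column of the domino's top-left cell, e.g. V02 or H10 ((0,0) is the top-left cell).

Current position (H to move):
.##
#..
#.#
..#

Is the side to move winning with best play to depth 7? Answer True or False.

p1 H@[.##/#../#.#/..#]: H11[.##/###/#.#/..#]-1* H30[.##/#../#.#/###]-1
p2 V@[.##/###/#.#/..#]: V21[.##/###/###/.##]+1*
p3 H@[.##/###/###/.##] terminal -1; root [.##/#../#.#/..#] d7

H winning at [.##/#../#.#/..#]: False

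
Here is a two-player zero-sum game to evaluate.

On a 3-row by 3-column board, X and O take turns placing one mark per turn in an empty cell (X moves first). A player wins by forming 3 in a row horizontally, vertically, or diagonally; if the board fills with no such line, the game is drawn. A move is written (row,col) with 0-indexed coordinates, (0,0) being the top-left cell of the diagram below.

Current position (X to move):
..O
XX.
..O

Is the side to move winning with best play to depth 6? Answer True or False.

X winning at [..O/XX./..O]: True

[..O/XX./..O] X move#1: (0,0):-1/X.O/XX./..O, (0,1):-1/.XO/XX./..O, (1,2):+1/..O/XXX/..O*, (2,0):-1/..O/XX./X.O, (2,1):-1/..O/XX./.XO
[..O/XXX/..O] end (terminal -1, O#2); searched ..O/XX./..O to 6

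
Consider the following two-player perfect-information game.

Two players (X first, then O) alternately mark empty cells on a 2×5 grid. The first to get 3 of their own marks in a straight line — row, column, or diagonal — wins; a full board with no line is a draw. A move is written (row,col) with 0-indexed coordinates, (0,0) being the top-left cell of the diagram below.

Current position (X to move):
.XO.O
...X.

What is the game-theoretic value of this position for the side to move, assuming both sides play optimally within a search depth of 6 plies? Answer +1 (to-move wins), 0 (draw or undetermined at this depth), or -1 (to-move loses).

p1 X@[.XO.O/...X.]: (0,0)[XXO.O/...X.]-1 (0,3)[.XOXO/...X.]+0* (1,0)[.XO.O/X..X.]-1 (1,1)[.XO.O/.X.X.]-1 (1,2)[.XO.O/..XX.]-1 (1,4)[.XO.O/...XX]-1
p2 O@[.XOXO/...X.]: (0,0)[OXOXO/...X.]-1 (1,0)[.XOXO/O..X.]-1 (1,1)[.XOXO/.O.X.]+0* (1,2)[.XOXO/..OX.]+0 (1,4)[.XOXO/...XO]+0
p3 X@[.XOXO/.O.X.]: (0,0)[XXOXO/.O.X.]+0* (1,0)[.XOXO/XO.X.]+0 (1,2)[.XOXO/.OXX.]+0 (1,4)[.XOXO/.O.XX]+0
p4 O@[XXOXO/.O.X.]: (1,0)[XXOXO/OO.X.]+0* (1,2)[XXOXO/.OOX.]+0 (1,4)[XXOXO/.O.XO]+0
p5 X@[XXOXO/OO.X.]: (1,2)[XXOXO/OOXX.]+0* (1,4)[XXOXO/OO.XX]-1
p6 O@[XXOXO/OOXX.]: (1,4)[XXOXO/OOXXO]+0*
p7 X@[XXOXO/OOXXO] terminal +0; root [.XO.O/...X.] d6

value(.XO.O/...X., X) = 0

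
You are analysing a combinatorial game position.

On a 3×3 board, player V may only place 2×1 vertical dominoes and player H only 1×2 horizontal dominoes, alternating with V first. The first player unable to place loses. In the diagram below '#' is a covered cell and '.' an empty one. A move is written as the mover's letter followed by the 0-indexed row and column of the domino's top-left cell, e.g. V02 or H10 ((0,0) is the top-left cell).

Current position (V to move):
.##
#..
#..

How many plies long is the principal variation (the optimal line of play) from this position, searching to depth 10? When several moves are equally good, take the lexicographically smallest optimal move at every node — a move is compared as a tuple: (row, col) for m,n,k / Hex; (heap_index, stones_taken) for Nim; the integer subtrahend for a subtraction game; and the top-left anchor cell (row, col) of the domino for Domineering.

[.##/#../#..] V move#1: V11:+1/.##/##./##.*, V12:+1/.##/#.#/#.#
[.##/##./##.] end (terminal -1, H#2); searched .##/#../#.. to 10

PV length from [.##/#../#..]: 1 ply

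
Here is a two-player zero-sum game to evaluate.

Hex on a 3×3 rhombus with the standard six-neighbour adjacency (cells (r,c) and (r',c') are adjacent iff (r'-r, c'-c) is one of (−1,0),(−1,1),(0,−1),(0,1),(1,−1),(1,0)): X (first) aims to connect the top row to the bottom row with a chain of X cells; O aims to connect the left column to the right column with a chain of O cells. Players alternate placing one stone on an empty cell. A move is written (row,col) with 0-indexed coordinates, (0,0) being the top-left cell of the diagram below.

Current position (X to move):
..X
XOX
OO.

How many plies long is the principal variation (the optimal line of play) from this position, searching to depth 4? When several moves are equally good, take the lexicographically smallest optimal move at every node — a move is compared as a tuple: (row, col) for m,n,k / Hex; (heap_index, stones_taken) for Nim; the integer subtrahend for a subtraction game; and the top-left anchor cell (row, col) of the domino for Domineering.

[..X/XOX/OO.] X move#1: (0,0):-1/X.X/XOX/OO., (0,1):-1/.XX/XOX/OO., (2,2):+1/..X/XOX/OOX*
[..X/XOX/OOX] end (terminal -1, O#2); searched ..X/XOX/OO. to 4

PV length from [..X/XOX/OO.]: 1 ply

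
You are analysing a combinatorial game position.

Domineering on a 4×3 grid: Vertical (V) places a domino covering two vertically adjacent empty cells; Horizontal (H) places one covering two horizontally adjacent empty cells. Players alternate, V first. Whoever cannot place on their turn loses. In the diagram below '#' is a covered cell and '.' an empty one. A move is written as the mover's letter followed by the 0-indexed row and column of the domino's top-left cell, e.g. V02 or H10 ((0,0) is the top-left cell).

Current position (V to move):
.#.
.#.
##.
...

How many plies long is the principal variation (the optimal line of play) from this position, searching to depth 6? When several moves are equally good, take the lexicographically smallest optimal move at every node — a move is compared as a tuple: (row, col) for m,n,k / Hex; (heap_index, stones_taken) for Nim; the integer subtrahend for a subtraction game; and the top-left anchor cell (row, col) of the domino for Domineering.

PV length from [.#./.#./##./...]: 3 plies

[.#./.#./##./...] V move#1: V00:+1/##./##./##./...*, V02:+1/.##/.##/##./..., V12:+1/.#./.##/###/..., V22:+1/.#./.#./###/..#
[##./##./##./...] H move#2: H30:-1/##./##./##./##.*, H31:-1/##./##./##./.##
[##./##./##./##.] V move#3: V02:+1/###/###/##./##.*, V12:+1/##./###/###/##., V22:+1/##./##./###/###
[###/###/##./##.] end (terminal -1, H#4); searched .#./.#./##./... to 6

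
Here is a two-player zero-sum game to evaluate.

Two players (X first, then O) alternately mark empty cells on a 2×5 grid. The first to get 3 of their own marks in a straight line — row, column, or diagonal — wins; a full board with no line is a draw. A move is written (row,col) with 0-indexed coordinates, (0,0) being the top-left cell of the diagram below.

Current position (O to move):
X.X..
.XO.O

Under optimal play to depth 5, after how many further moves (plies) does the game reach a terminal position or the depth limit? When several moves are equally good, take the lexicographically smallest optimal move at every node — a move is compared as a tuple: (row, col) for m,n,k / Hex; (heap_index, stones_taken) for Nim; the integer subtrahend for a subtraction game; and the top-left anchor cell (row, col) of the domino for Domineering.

PV length from [X.X../.XO.O]: 1 ply

p1 O@[X.X../.XO.O]: (0,1)[XOX../.XO.O]+0 (0,3)[X.XO./.XO.O]-1 (0,4)[X.X.O/.XO.O]-1 (1,0)[X.X../OXO.O]-1 (1,3)[X.X../.XOOO]+1*
p2 X@[X.X../.XOOO] terminal -1; root [X.X../.XO.O] d5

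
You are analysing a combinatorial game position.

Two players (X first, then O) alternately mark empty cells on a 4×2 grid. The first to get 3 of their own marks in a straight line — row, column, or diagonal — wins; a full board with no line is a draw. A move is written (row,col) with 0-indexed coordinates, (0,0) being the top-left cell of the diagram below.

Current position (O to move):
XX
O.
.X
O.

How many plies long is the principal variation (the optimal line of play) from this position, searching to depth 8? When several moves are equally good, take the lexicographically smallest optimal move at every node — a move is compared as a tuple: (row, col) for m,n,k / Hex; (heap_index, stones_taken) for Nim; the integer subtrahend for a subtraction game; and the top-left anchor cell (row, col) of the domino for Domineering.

ply 1, O at XX/O./.X/O. | (1,1)=+0→XX/OO/.X/O.; (2,0)=+1→XX/O./OX/O.*; (3,1)=-1→XX/O./.X/OO
ply 2: XX/O./OX/O. is terminal -1 (X); from XX/O./.X/O. depth 8

PV length from [XX/O./.X/O.]: 1 ply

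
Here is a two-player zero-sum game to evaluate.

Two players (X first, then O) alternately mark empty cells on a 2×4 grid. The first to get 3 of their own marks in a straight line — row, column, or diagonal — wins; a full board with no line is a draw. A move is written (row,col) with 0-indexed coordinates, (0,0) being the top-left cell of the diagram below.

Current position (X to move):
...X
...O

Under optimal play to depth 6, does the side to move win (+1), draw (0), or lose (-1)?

value(...X/...O, X) = 0

[...X/...O] X move#1: (0,0):+0/X..X/...O*, (0,1):+0/.X.X/...O, (0,2):+0/..XX/...O, (1,0):+0/...X/X..O, (1,1):+0/...X/.X.O, (1,2):+0/...X/..XO
[X..X/...O] O move#2: (0,1):+0/XO.X/...O*, (0,2):+0/X.OX/...O, (1,0):+0/X..X/O..O, (1,1):+0/X..X/.O.O, (1,2):+0/X..X/..OO
[XO.X/...O] X move#3: (0,2):+0/XOXX/...O*, (1,0):+0/XO.X/X..O, (1,1):+0/XO.X/.X.O, (1,2):+0/XO.X/..XO
[XOXX/...O] O move#4: (1,0):+0/XOXX/O..O*, (1,1):+0/XOXX/.O.O, (1,2):+0/XOXX/..OO
[XOXX/O..O] X move#5: (1,1):+0/XOXX/OX.O*, (1,2):+0/XOXX/O.XO
[XOXX/OX.O] O move#6: (1,2):+0/XOXX/OXOO*
[XOXX/OXOO] end (terminal +0, X#7); searched ...X/...O to 6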